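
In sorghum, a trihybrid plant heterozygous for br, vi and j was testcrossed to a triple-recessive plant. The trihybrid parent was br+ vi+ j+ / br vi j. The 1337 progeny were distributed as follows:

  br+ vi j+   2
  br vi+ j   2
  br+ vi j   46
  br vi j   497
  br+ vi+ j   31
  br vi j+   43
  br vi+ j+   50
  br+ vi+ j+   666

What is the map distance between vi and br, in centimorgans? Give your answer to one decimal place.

The two rarest classes, br+ vi j+ and br vi+ j, are the double crossovers. Comparing them with the parentals, only the vi allele has switched, so vi is the middle locus and the order is j – vi – br.
Crossovers in the vi–br interval produce the single-crossover classes br vi+ j+ and br+ vi j (50 + 46 = 96) plus the double crossovers (4).
RF(vi–br) = (96 + 4) / 1337 = 100/1337 = 0.0748 → 7.5 centimorgans.

7.5 centimorgans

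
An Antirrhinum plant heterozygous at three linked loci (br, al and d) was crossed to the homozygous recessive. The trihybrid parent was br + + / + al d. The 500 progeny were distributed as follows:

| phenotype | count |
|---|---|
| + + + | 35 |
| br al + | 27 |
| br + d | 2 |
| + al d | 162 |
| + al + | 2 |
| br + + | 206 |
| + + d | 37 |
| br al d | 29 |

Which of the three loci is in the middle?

d

The two rarest classes, br + d and + al +, are the double crossovers. Comparing them with the parentals, only the d allele has switched, so d is the middle locus and the order is al – d – br.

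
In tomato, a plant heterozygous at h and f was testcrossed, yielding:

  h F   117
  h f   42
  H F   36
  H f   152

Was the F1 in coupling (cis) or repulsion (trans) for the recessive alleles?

The two most frequent classes are H f (152) and h F (117); these are the parental (non-recombinant) types.
So the F1 carried H f on one chromosome and h F on the other — the recessive alleles are on opposite chromosomes (trans / repulsion).

trans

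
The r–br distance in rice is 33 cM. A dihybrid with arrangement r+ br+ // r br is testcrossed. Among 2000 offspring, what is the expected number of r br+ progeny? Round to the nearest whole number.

A map distance of 33 cM corresponds to a recombination frequency of 0.330.
The F1 is r+ br+ / r br, so r br+ is a recombinant gamete class with expected frequency r/2 = 0.330/2 = 0.1650.
Expected number = 0.1650 × 2000 = 330.00 ≈ 330.

330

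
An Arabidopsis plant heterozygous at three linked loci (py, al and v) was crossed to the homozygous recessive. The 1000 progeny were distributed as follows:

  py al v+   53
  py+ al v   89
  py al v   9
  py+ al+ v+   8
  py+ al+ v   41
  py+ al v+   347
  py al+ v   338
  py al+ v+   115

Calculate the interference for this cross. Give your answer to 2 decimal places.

0.31

The two most frequent reciprocal classes, py al+ v and py+ al v+, are the parental types, so the F1 was py al+ v / py+ al v+.
The two rarest classes, py al v and py+ al+ v+, are the double crossovers. Comparing them with the parentals, only the al allele has switched, so al is the middle locus and the order is py – al – v.
py–al: (94 + 17)/1000 = 0.1110; al–v: (204 + 17)/1000 = 0.2210.
Expected DCO frequency = 0.1110 × 0.2210 ≈ 0.02453; observed = 17/1000 ≈ 0.01700.
Coefficient of coincidence = 0.01700/0.02453 ≈ 0.69; interference = 1 − 0.69 = 0.31.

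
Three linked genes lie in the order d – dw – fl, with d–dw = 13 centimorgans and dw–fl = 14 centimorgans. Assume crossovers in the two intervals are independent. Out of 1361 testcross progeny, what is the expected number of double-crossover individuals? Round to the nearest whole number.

25

Map distances give recombination frequencies of 0.130 and 0.140 for the two intervals.
With no interference, expected double-crossover frequency = 0.130 × 0.140 = 0.01820.
Expected number = 0.01820 × 1361 = 24.77 ≈ 25.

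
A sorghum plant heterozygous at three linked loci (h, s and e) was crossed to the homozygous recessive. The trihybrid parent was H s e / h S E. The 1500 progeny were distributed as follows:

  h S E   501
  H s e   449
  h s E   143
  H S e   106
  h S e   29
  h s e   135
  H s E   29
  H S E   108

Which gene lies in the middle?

e

The two rarest classes, H s E and h S e, are the double crossovers. Comparing them with the parentals, only the e allele has switched, so e is the middle locus and the order is h – e – s.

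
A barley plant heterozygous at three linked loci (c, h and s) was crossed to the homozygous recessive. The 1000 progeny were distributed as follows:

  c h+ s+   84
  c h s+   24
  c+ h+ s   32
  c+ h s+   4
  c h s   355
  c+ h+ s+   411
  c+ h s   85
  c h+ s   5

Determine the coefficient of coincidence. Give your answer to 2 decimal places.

0.78

The two most frequent reciprocal classes, c h s and c+ h+ s+, are the parental types, so the F1 was c h s / c+ h+ s+.
The two rarest classes, c h+ s and c+ h s+, are the double crossovers. Comparing them with the parentals, only the h allele has switched, so h is the middle locus and the order is c – h – s.
c–h: (169 + 9)/1000 = 0.1780; h–s: (56 + 9)/1000 = 0.0650.
Expected DCO frequency = 0.1780 × 0.0650 ≈ 0.01157; observed = 9/1000 ≈ 0.00900.
Coefficient of coincidence = 0.00900/0.01157 ≈ 0.78.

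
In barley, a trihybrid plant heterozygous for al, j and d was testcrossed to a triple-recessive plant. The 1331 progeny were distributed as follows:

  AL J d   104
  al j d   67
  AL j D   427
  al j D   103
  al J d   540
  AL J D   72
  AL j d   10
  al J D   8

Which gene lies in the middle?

The two most frequent reciprocal classes, al J d and AL j D, are the parental types, so the F1 was al J d / AL j D.
The two rarest classes, al J D and AL j d, are the double crossovers. Comparing them with the parentals, only the d allele has switched, so d is the middle locus and the order is j – d – al.

d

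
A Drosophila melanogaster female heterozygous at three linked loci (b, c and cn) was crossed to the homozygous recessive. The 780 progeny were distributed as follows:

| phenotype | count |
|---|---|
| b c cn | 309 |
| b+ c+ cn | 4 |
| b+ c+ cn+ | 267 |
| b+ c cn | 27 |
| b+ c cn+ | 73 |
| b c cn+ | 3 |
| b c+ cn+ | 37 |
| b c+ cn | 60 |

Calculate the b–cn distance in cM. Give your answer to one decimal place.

The two most frequent reciprocal classes, b+ c+ cn+ and b c cn, are the parental types, so the F1 was b+ c+ cn+ / b c cn.
The two rarest classes, b+ c+ cn and b c cn+, are the double crossovers. Comparing them with the parentals, only the cn allele has switched, so cn is the middle locus and the order is b – cn – c.
Crossovers in the b–cn interval produce the single-crossover classes b c+ cn+ and b+ c cn (37 + 27 = 64) plus the double crossovers (7).
RF(b–cn) = (64 + 7) / 780 = 71/780 = 0.0910 → 9.1 cM.

9.1 cM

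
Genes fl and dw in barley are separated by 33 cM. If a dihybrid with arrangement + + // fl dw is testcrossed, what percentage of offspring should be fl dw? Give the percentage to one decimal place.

33.5%

A map distance of 33 cM corresponds to a recombination frequency of 0.330.
The F1 is + + / fl dw, so fl dw is a parental gamete class with expected frequency (1 − r)/2 = 0.670/2 = 0.3350.
That is 0.3350 = 33.5% of the progeny.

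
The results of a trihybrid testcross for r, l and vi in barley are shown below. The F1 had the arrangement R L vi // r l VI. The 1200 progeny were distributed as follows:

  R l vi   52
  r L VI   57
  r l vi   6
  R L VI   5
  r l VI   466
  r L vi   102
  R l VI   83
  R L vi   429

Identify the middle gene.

vi

The two rarest classes, R L VI and r l vi, are the double crossovers. Comparing them with the parentals, only the vi allele has switched, so vi is the middle locus and the order is l – vi – r.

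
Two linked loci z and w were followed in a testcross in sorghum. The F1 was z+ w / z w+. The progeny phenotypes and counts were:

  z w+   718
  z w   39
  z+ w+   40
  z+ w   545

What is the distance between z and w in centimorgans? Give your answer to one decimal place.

5.9 centimorgans

The recombinant classes are z+ w+ and z w: 40 + 39 = 79.
Recombination frequency = 79/1342 = 0.0589 ≈ 5.9%, i.e. 5.9 centimorgans.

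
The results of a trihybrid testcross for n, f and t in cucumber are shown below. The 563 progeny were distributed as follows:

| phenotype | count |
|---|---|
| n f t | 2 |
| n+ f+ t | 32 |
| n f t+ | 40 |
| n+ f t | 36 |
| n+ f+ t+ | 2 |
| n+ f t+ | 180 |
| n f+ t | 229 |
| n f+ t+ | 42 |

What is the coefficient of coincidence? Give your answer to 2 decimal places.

0.36

The two most frequent reciprocal classes, n f+ t and n+ f t+, are the parental types, so the F1 was n f+ t / n+ f t+.
The two rarest classes, n f t and n+ f+ t+, are the double crossovers. Comparing them with the parentals, only the f allele has switched, so f is the middle locus and the order is n – f – t.
n–f: (72 + 4)/563 = 0.1350; f–t: (78 + 4)/563 = 0.1456.
Expected DCO frequency = 0.1350 × 0.1456 ≈ 0.01966; observed = 4/563 ≈ 0.00710.
Coefficient of coincidence = 0.00710/0.01966 ≈ 0.36.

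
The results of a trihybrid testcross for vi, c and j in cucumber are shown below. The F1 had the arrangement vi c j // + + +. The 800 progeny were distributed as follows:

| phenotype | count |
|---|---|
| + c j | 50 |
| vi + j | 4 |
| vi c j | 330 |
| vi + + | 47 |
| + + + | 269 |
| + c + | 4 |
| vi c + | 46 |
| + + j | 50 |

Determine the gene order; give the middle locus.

The two rarest classes, vi + j and + c +, are the double crossovers. Comparing them with the parentals, only the c allele has switched, so c is the middle locus and the order is vi – c – j.

c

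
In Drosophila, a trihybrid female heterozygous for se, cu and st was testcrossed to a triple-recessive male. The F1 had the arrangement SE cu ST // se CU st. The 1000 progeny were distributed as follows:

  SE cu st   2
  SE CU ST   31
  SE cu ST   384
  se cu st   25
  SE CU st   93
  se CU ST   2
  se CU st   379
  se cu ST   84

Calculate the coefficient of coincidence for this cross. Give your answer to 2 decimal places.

The two rarest classes, SE cu st and se CU ST, are the double crossovers. Comparing them with the parentals, only the st allele has switched, so st is the middle locus and the order is se – st – cu.
se–st: (177 + 4)/1000 = 0.1810; st–cu: (56 + 4)/1000 = 0.0600.
Expected DCO frequency = 0.1810 × 0.0600 ≈ 0.01086; observed = 4/1000 ≈ 0.00400.
Coefficient of coincidence = 0.00400/0.01086 ≈ 0.37.

0.37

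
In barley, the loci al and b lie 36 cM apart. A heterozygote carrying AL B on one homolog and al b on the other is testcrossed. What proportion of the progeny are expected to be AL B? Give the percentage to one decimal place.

A map distance of 36 cM corresponds to a recombination frequency of 0.360.
The F1 is AL B / al b, so AL B is a parental gamete class with expected frequency (1 − r)/2 = 0.640/2 = 0.3200.
That is 0.3200 = 32.0% of the progeny.

32.0%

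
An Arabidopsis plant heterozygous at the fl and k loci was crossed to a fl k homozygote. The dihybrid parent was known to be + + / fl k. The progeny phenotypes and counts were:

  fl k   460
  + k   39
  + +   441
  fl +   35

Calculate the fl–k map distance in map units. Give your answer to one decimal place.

The recombinant classes are + k and fl +: 39 + 35 = 74.
Recombination frequency = 74/975 = 0.0759 ≈ 7.6%, i.e. 7.6 map units.

7.6 map units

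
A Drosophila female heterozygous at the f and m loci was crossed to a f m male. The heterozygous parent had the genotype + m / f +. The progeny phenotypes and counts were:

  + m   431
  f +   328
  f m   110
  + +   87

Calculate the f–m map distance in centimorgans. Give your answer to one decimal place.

The recombinant classes are + + and f m: 87 + 110 = 197.
Recombination frequency = 197/956 = 0.2061 ≈ 20.6%, i.e. 20.6 centimorgans.

20.6 centimorgans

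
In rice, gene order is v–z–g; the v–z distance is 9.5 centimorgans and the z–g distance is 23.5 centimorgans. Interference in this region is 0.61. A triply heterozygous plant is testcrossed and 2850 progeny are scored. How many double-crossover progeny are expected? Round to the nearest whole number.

Map distances give recombination frequencies of 0.095 and 0.235 for the two intervals.
With interference 0.61 (so coincidence = 0.39), expected double-crossover frequency = 0.095 × 0.235 × 0.39 = 0.00871.
Expected number = 0.00871 × 2850 = 24.81 ≈ 25.

25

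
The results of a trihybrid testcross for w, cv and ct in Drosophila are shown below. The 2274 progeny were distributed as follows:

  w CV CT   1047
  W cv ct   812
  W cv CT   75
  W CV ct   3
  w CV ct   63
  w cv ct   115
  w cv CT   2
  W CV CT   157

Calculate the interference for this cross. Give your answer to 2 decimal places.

0.71

The two most frequent reciprocal classes, w CV CT and W cv ct, are the parental types, so the F1 was w CV CT / W cv ct.
The two rarest classes, w cv CT and W CV ct, are the double crossovers. Comparing them with the parentals, only the cv allele has switched, so cv is the middle locus and the order is ct – cv – w.
ct–cv: (138 + 5)/2274 = 0.0629; cv–w: (272 + 5)/2274 = 0.1218.
Expected DCO frequency = 0.0629 × 0.1218 ≈ 0.00766; observed = 5/2274 ≈ 0.00220.
Coefficient of coincidence = 0.00220/0.00766 ≈ 0.29; interference = 1 − 0.29 = 0.71.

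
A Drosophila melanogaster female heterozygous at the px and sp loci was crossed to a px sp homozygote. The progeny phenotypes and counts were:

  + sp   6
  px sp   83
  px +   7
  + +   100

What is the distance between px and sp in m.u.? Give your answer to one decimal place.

The two most frequent classes, + + (100) and px sp (83), are the parental types, so the F1 was + + / px sp.
The recombinant classes are + sp and px +: 6 + 7 = 13.
Recombination frequency = 13/196 = 0.0663 ≈ 6.6%, i.e. 6.6 m.u.

6.6 m.u.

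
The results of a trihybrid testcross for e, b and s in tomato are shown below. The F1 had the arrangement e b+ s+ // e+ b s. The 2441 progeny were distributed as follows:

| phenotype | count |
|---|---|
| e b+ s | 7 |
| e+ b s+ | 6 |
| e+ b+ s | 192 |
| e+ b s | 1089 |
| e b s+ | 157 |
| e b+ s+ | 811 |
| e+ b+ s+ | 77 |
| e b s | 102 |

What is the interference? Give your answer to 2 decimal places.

The two rarest classes, e b+ s and e+ b s+, are the double crossovers. Comparing them with the parentals, only the s allele has switched, so s is the middle locus and the order is b – s – e.
b–s: (349 + 13)/2441 = 0.1483; s–e: (179 + 13)/2441 = 0.0787.
Expected DCO frequency = 0.1483 × 0.0787 ≈ 0.01167; observed = 13/2441 ≈ 0.00533.
Coefficient of coincidence = 0.00533/0.01167 ≈ 0.46; interference = 1 − 0.46 = 0.54.

0.54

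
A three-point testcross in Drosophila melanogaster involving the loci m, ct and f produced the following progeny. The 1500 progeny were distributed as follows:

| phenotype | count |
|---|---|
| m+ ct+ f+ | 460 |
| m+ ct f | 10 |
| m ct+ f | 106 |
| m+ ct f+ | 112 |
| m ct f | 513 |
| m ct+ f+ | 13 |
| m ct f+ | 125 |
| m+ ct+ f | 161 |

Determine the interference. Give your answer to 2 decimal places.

The two most frequent reciprocal classes, m ct f and m+ ct+ f+, are the parental types, so the F1 was m ct f / m+ ct+ f+.
The two rarest classes, m+ ct f and m ct+ f+, are the double crossovers. Comparing them with the parentals, only the m allele has switched, so m is the middle locus and the order is ct – m – f.
ct–m: (218 + 23)/1500 = 0.1607; m–f: (286 + 23)/1500 = 0.2060.
Expected DCO frequency = 0.1607 × 0.2060 ≈ 0.03310; observed = 23/1500 ≈ 0.01533.
Coefficient of coincidence = 0.01533/0.03310 ≈ 0.46; interference = 1 − 0.46 = 0.54.

0.54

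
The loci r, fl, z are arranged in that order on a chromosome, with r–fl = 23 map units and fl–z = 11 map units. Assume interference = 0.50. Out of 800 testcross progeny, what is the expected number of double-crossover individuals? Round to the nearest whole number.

Map distances give recombination frequencies of 0.230 and 0.110 for the two intervals.
With interference 0.50 (so coincidence = 0.50), expected double-crossover frequency = 0.230 × 0.110 × 0.50 = 0.01265.
Expected number = 0.01265 × 800 = 10.12 ≈ 10.

10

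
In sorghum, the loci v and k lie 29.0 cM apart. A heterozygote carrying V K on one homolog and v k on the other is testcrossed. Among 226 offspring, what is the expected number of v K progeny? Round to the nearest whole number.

33

A map distance of 29.0 cM corresponds to a recombination frequency of 0.290.
The F1 is V K / v k, so v K is a recombinant gamete class with expected frequency r/2 = 0.290/2 = 0.1450.
Expected number = 0.1450 × 226 = 32.77 ≈ 33.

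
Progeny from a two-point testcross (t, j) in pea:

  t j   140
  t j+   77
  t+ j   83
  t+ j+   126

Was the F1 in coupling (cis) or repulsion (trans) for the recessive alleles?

The two most frequent classes are t+ j+ (126) and t j (140); these are the parental (non-recombinant) types.
So the F1 carried t+ j+ on one chromosome and t j on the other — the recessive alleles are on the same chromosome (cis / coupling).

cis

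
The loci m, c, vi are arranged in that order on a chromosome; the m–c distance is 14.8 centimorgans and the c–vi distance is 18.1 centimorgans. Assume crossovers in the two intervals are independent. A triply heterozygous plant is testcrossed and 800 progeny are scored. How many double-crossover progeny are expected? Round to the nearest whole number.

21

Map distances give recombination frequencies of 0.148 and 0.181 for the two intervals.
With no interference, expected double-crossover frequency = 0.148 × 0.181 = 0.02679.
Expected number = 0.02679 × 800 = 21.43 ≈ 21.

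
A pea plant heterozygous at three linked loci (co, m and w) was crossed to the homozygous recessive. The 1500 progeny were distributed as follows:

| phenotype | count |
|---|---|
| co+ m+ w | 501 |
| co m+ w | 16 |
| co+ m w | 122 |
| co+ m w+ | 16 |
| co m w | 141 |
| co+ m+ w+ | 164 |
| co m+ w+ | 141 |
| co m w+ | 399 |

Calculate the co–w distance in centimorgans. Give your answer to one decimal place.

The two most frequent reciprocal classes, co+ m+ w and co m w+, are the parental types, so the F1 was co+ m+ w / co m w+.
The two rarest classes, co m+ w and co+ m w+, are the double crossovers. Comparing them with the parentals, only the co allele has switched, so co is the middle locus and the order is w – co – m.
Crossovers in the w–co interval produce the single-crossover classes co+ m+ w+ and co m w (164 + 141 = 305) plus the double crossovers (32).
RF(w–co) = (305 + 32) / 1500 = 337/1500 = 0.2247 → 22.5 centimorgans.

22.5 centimorgans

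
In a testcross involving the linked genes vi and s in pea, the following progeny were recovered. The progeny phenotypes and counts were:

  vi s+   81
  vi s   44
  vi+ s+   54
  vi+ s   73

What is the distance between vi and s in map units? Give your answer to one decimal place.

38.9 map units

The two most frequent classes, vi+ s (73) and vi s+ (81), are the parental types, so the F1 was vi+ s / vi s+.
The recombinant classes are vi+ s+ and vi s: 54 + 44 = 98.
Recombination frequency = 98/252 = 0.3889 ≈ 38.9%, i.e. 38.9 map units.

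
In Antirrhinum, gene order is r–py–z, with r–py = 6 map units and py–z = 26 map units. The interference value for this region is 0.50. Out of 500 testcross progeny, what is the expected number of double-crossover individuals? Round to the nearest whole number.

Map distances give recombination frequencies of 0.060 and 0.260 for the two intervals.
With interference 0.50 (so coincidence = 0.50), expected double-crossover frequency = 0.060 × 0.260 × 0.50 = 0.00780.
Expected number = 0.00780 × 500 = 3.90 ≈ 4.

4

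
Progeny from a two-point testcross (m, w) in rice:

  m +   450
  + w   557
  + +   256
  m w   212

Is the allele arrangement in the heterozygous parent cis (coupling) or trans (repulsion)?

The two most frequent classes are + w (557) and m + (450); these are the parental (non-recombinant) types.
So the F1 carried + w on one chromosome and m + on the other — the recessive alleles are on opposite chromosomes (trans / repulsion).

trans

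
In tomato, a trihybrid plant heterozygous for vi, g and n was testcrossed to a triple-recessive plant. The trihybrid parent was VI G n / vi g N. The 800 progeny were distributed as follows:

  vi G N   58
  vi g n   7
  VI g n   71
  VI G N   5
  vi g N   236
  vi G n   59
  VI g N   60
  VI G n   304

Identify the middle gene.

n

The two rarest classes, VI G N and vi g n, are the double crossovers. Comparing them with the parentals, only the n allele has switched, so n is the middle locus and the order is g – n – vi.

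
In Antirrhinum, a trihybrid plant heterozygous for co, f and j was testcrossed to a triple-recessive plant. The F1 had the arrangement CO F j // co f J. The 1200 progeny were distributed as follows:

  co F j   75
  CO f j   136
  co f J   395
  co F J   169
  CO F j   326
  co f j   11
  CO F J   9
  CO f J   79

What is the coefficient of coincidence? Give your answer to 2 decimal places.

The two rarest classes, CO F J and co f j, are the double crossovers. Comparing them with the parentals, only the j allele has switched, so j is the middle locus and the order is co – j – f.
co–j: (154 + 20)/1200 = 0.1450; j–f: (305 + 20)/1200 = 0.2708.
Expected DCO frequency = 0.1450 × 0.2708 ≈ 0.03927; observed = 20/1200 ≈ 0.01667.
Coefficient of coincidence = 0.01667/0.03927 ≈ 0.42.

0.42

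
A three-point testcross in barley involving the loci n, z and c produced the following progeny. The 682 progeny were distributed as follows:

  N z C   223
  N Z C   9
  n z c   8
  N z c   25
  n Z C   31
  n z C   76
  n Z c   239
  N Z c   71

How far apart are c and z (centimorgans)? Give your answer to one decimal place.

10.7 centimorgans

The two most frequent reciprocal classes, N z C and n Z c, are the parental types, so the F1 was N z C / n Z c.
The two rarest classes, N Z C and n z c, are the double crossovers. Comparing them with the parentals, only the z allele has switched, so z is the middle locus and the order is c – z – n.
Crossovers in the c–z interval produce the single-crossover classes N z c and n Z C (25 + 31 = 56) plus the double crossovers (17).
RF(c–z) = (56 + 17) / 682 = 73/682 = 0.1070 → 10.7 centimorgans.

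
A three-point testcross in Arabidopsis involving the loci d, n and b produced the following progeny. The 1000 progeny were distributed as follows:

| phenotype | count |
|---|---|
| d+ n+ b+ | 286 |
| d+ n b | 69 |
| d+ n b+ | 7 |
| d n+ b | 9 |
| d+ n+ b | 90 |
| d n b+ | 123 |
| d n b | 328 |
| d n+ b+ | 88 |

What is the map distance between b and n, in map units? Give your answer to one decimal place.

22.9 map units

The two most frequent reciprocal classes, d+ n+ b+ and d n b, are the parental types, so the F1 was d+ n+ b+ / d n b.
The two rarest classes, d+ n b+ and d n+ b, are the double crossovers. Comparing them with the parentals, only the n allele has switched, so n is the middle locus and the order is d – n – b.
Crossovers in the n–b interval produce the single-crossover classes d+ n+ b and d n b+ (90 + 123 = 213) plus the double crossovers (16).
RF(n–b) = (213 + 16) / 1000 = 229/1000 = 0.2290 → 22.9 map units.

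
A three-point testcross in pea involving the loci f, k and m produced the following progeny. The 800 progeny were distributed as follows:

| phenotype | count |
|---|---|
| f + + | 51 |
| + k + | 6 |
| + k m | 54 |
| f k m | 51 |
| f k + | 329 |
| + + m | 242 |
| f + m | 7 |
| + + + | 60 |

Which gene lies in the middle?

The two most frequent reciprocal classes, f k + and + + m, are the parental types, so the F1 was f k + / + + m.
The two rarest classes, + k + and f + m, are the double crossovers. Comparing them with the parentals, only the f allele has switched, so f is the middle locus and the order is m – f – k.

f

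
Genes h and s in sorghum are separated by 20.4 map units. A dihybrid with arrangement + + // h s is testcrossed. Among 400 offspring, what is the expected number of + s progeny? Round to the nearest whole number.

41

A map distance of 20.4 map units corresponds to a recombination frequency of 0.204.
The F1 is + + / h s, so + s is a recombinant gamete class with expected frequency r/2 = 0.204/2 = 0.1020.
Expected number = 0.1020 × 400 = 40.80 ≈ 41.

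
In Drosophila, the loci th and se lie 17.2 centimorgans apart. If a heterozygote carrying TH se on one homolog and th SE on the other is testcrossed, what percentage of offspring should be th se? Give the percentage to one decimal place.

A map distance of 17.2 centimorgans corresponds to a recombination frequency of 0.172.
The F1 is TH se / th SE, so th se is a recombinant gamete class with expected frequency r/2 = 0.172/2 = 0.0860.
That is 0.0860 = 8.6% of the progeny.

8.6%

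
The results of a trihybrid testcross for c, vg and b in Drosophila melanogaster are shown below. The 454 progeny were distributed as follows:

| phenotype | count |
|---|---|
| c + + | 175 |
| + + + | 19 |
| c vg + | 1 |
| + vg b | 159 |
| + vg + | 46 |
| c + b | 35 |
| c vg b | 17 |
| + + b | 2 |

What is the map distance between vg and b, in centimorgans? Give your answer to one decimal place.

The two most frequent reciprocal classes, c + + and + vg b, are the parental types, so the F1 was c + + / + vg b.
The two rarest classes, c vg + and + + b, are the double crossovers. Comparing them with the parentals, only the vg allele has switched, so vg is the middle locus and the order is b – vg – c.
Crossovers in the b–vg interval produce the single-crossover classes c + b and + vg + (35 + 46 = 81) plus the double crossovers (3).
RF(b–vg) = (81 + 3) / 454 = 84/454 = 0.1850 → 18.5 centimorgans.

18.5 centimorgans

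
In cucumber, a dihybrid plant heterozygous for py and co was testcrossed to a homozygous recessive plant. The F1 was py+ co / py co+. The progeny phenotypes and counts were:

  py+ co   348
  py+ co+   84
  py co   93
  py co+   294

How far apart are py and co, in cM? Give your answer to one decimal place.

The recombinant classes are py+ co+ and py co: 84 + 93 = 177.
Recombination frequency = 177/819 = 0.2161 ≈ 21.6%, i.e. 21.6 cM.

21.6 cM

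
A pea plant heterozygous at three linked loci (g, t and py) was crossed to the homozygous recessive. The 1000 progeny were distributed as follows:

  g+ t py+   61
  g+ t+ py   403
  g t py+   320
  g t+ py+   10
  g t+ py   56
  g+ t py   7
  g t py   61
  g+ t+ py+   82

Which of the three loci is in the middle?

The two most frequent reciprocal classes, g+ t+ py and g t py+, are the parental types, so the F1 was g+ t+ py / g t py+.
The two rarest classes, g+ t py and g t+ py+, are the double crossovers. Comparing them with the parentals, only the t allele has switched, so t is the middle locus and the order is py – t – g.

t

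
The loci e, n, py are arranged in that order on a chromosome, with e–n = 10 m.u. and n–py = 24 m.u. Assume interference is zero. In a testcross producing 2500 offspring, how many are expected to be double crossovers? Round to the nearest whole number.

60

Map distances give recombination frequencies of 0.100 and 0.240 for the two intervals.
With no interference, expected double-crossover frequency = 0.100 × 0.240 = 0.02400.
Expected number = 0.02400 × 2500 = 60.00 ≈ 60.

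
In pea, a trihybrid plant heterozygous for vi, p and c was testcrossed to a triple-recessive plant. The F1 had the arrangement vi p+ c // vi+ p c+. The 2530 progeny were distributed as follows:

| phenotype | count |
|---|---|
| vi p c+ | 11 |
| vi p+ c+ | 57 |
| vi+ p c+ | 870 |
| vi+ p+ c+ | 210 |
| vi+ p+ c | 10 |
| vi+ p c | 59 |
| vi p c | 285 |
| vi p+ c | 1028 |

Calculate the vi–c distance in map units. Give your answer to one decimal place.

5.4 map units

The two rarest classes, vi+ p+ c and vi p c+, are the double crossovers. Comparing them with the parentals, only the vi allele has switched, so vi is the middle locus and the order is p – vi – c.
Crossovers in the vi–c interval produce the single-crossover classes vi p+ c+ and vi+ p c (57 + 59 = 116) plus the double crossovers (21).
RF(vi–c) = (116 + 21) / 2530 = 137/2530 = 0.0542 → 5.4 map units.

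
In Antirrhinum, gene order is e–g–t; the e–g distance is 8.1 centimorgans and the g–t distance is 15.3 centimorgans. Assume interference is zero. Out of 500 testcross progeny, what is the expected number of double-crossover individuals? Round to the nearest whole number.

Map distances give recombination frequencies of 0.081 and 0.153 for the two intervals.
With no interference, expected double-crossover frequency = 0.081 × 0.153 = 0.01239.
Expected number = 0.01239 × 500 = 6.20 ≈ 6.

6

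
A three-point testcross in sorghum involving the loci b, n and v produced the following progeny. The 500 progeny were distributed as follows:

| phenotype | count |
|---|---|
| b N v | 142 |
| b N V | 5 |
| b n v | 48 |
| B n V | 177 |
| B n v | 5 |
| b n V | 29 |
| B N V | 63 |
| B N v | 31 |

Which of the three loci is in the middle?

v

The two most frequent reciprocal classes, B n V and b N v, are the parental types, so the F1 was B n V / b N v.
The two rarest classes, B n v and b N V, are the double crossovers. Comparing them with the parentals, only the v allele has switched, so v is the middle locus and the order is b – v – n.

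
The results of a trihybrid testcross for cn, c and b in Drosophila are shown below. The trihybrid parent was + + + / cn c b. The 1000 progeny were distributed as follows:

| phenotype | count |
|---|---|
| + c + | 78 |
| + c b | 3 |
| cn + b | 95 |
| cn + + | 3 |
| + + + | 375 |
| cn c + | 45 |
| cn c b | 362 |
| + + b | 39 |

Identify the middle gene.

The two rarest classes, cn + + and + c b, are the double crossovers. Comparing them with the parentals, only the cn allele has switched, so cn is the middle locus and the order is b – cn – c.

cn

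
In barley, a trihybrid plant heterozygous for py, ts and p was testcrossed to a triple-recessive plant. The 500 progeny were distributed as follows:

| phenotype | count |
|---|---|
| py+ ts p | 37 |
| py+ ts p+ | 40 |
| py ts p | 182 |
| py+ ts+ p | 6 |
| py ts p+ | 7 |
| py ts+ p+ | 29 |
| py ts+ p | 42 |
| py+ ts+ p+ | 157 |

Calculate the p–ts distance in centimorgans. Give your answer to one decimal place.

The two most frequent reciprocal classes, py ts p and py+ ts+ p+, are the parental types, so the F1 was py ts p / py+ ts+ p+.
The two rarest classes, py ts p+ and py+ ts+ p, are the double crossovers. Comparing them with the parentals, only the p allele has switched, so p is the middle locus and the order is ts – p – py.
Crossovers in the ts–p interval produce the single-crossover classes py ts+ p and py+ ts p+ (42 + 40 = 82) plus the double crossovers (13).
RF(ts–p) = (82 + 13) / 500 = 95/500 = 0.1900 → 19.0 centimorgans.

19.0 centimorgans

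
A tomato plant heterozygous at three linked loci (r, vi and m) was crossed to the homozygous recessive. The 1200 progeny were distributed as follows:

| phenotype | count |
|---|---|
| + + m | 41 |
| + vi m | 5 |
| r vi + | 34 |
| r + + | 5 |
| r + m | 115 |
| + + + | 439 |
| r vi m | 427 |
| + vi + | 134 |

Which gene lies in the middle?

r

The two most frequent reciprocal classes, r vi m and + + +, are the parental types, so the F1 was r vi m / + + +.
The two rarest classes, + vi m and r + +, are the double crossovers. Comparing them with the parentals, only the r allele has switched, so r is the middle locus and the order is m – r – vi.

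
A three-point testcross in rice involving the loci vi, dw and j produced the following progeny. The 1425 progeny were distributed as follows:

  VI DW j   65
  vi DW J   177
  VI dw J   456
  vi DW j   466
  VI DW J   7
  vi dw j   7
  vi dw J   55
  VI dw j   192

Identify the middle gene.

dw

The two most frequent reciprocal classes, vi DW j and VI dw J, are the parental types, so the F1 was vi DW j / VI dw J.
The two rarest classes, vi dw j and VI DW J, are the double crossovers. Comparing them with the parentals, only the dw allele has switched, so dw is the middle locus and the order is vi – dw – j.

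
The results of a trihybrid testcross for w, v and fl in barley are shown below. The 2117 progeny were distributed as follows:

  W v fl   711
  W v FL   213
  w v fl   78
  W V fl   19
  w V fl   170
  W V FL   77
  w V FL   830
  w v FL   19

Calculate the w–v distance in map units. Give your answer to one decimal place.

9.1 map units

The two most frequent reciprocal classes, w V FL and W v fl, are the parental types, so the F1 was w V FL / W v fl.
The two rarest classes, w v FL and W V fl, are the double crossovers. Comparing them with the parentals, only the v allele has switched, so v is the middle locus and the order is w – v – fl.
Crossovers in the w–v interval produce the single-crossover classes W V FL and w v fl (77 + 78 = 155) plus the double crossovers (38).
RF(w–v) = (155 + 38) / 2117 = 193/2117 = 0.0912 → 9.1 map units.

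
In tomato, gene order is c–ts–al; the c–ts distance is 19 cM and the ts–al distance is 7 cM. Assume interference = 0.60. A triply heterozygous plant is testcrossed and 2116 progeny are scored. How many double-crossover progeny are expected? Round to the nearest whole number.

Map distances give recombination frequencies of 0.190 and 0.070 for the two intervals.
With interference 0.60 (so coincidence = 0.40), expected double-crossover frequency = 0.190 × 0.070 × 0.40 = 0.00532.
Expected number = 0.00532 × 2116 = 11.26 ≈ 11.

11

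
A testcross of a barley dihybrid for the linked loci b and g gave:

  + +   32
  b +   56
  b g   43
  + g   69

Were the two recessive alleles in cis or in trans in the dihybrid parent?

trans

The two most frequent classes are + g (69) and b + (56); these are the parental (non-recombinant) types.
So the F1 carried + g on one chromosome and b + on the other — the recessive alleles are on opposite chromosomes (trans / repulsion).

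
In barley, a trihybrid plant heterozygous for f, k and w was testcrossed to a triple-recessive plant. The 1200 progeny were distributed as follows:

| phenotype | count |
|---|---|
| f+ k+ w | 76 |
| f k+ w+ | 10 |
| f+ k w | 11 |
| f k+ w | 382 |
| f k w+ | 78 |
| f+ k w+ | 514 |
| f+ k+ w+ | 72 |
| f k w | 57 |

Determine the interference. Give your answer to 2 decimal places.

The two most frequent reciprocal classes, f k+ w and f+ k w+, are the parental types, so the F1 was f k+ w / f+ k w+.
The two rarest classes, f k+ w+ and f+ k w, are the double crossovers. Comparing them with the parentals, only the w allele has switched, so w is the middle locus and the order is k – w – f.
k–w: (129 + 21)/1200 = 0.1250; w–f: (154 + 21)/1200 = 0.1458.
Expected DCO frequency = 0.1250 × 0.1458 ≈ 0.01823; observed = 21/1200 ≈ 0.01750.
Coefficient of coincidence = 0.01750/0.01823 ≈ 0.96; interference = 1 − 0.96 = 0.04.

0.04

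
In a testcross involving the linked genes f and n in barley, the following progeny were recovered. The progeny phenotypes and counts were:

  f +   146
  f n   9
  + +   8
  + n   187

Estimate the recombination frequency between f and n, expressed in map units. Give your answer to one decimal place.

The two most frequent classes, + n (187) and f + (146), are the parental types, so the F1 was + n / f +.
The recombinant classes are + + and f n: 8 + 9 = 17.
Recombination frequency = 17/350 = 0.0486 ≈ 4.9%, i.e. 4.9 map units.

4.9 map units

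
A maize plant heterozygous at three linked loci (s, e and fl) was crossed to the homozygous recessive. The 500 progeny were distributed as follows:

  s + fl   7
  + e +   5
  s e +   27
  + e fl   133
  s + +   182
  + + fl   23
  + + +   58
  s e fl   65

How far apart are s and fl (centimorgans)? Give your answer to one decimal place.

27.0 centimorgans

The two most frequent reciprocal classes, s + + and + e fl, are the parental types, so the F1 was s + + / + e fl.
The two rarest classes, s + fl and + e +, are the double crossovers. Comparing them with the parentals, only the fl allele has switched, so fl is the middle locus and the order is e – fl – s.
Crossovers in the fl–s interval produce the single-crossover classes + + + and s e fl (58 + 65 = 123) plus the double crossovers (12).
RF(fl–s) = (123 + 12) / 500 = 135/500 = 0.2700 → 27.0 centimorgans.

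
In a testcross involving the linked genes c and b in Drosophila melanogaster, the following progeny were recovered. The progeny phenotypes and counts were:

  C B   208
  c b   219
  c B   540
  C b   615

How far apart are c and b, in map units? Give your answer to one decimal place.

27.0 map units

The two most frequent classes, C b (615) and c B (540), are the parental types, so the F1 was C b / c B.
The recombinant classes are C B and c b: 208 + 219 = 427.
Recombination frequency = 427/1582 = 0.2699 ≈ 27.0%, i.e. 27.0 map units.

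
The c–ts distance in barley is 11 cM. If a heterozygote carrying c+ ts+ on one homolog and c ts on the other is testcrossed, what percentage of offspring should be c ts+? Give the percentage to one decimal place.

5.5%

A map distance of 11 cM corresponds to a recombination frequency of 0.110.
The F1 is c+ ts+ / c ts, so c ts+ is a recombinant gamete class with expected frequency r/2 = 0.110/2 = 0.0550.
That is 0.0550 = 5.5% of the progeny.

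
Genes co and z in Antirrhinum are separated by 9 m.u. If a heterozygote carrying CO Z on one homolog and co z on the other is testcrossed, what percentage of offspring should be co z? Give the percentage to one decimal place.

A map distance of 9 m.u. corresponds to a recombination frequency of 0.090.
The F1 is CO Z / co z, so co z is a parental gamete class with expected frequency (1 − r)/2 = 0.910/2 = 0.4550.
That is 0.4550 = 45.5% of the progeny.

45.5%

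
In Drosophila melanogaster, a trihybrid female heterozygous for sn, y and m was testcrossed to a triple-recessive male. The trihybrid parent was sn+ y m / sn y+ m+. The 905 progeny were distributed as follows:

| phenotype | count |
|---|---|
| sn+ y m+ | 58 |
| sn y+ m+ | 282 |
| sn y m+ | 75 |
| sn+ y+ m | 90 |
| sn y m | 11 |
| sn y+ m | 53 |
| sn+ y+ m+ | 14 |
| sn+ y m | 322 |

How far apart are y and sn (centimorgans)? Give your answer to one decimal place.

The two rarest classes, sn y m and sn+ y+ m+, are the double crossovers. Comparing them with the parentals, only the sn allele has switched, so sn is the middle locus and the order is y – sn – m.
Crossovers in the y–sn interval produce the single-crossover classes sn+ y+ m and sn y m+ (90 + 75 = 165) plus the double crossovers (25).
RF(y–sn) = (165 + 25) / 905 = 190/905 = 0.2099 → 21.0 centimorgans.

21.0 centimorgans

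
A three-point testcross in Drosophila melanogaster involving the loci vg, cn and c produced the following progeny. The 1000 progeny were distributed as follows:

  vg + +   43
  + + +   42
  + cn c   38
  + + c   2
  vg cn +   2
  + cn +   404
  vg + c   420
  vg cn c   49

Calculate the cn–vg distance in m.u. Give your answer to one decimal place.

The two most frequent reciprocal classes, vg + c and + cn +, are the parental types, so the F1 was vg + c / + cn +.
The two rarest classes, + + c and vg cn +, are the double crossovers. Comparing them with the parentals, only the vg allele has switched, so vg is the middle locus and the order is c – vg – cn.
Crossovers in the vg–cn interval produce the single-crossover classes vg cn c and + + + (49 + 42 = 91) plus the double crossovers (4).
RF(vg–cn) = (91 + 4) / 1000 = 95/1000 = 0.0950 → 9.5 m.u.

9.5 m.u.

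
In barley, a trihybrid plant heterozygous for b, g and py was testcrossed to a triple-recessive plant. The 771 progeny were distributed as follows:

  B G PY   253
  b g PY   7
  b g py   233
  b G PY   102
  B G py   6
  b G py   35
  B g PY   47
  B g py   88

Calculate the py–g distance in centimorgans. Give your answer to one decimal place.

12.3 centimorgans

The two most frequent reciprocal classes, b g py and B G PY, are the parental types, so the F1 was b g py / B G PY.
The two rarest classes, b g PY and B G py, are the double crossovers. Comparing them with the parentals, only the py allele has switched, so py is the middle locus and the order is b – py – g.
Crossovers in the py–g interval produce the single-crossover classes b G py and B g PY (35 + 47 = 82) plus the double crossovers (13).
RF(py–g) = (82 + 13) / 771 = 95/771 = 0.1232 → 12.3 centimorgans.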